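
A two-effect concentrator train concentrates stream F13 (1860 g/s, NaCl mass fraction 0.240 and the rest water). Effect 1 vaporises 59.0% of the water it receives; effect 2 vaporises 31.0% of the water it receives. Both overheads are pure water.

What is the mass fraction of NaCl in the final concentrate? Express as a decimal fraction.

0.527

water in feed = 1860×0.760 = 1413.6 g/s.
After stage 1: water left = (1−0.590)×1413.6 = 579.58; stream total = 1026 g/s.
After stage 2: water left = (1−0.310)×579.58 = 399.91; final concentrate = 846.31 g/s.
NaCl fraction = 446.4/846.31 = 0.527.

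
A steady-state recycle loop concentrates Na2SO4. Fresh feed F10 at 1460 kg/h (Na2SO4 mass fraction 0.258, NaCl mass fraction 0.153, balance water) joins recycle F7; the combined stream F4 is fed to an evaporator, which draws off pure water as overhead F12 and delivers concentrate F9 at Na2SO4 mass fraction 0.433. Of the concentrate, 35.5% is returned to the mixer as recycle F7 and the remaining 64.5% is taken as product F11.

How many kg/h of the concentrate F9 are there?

Overall Na2SO4 balance (none leaves overhead): Na2SO4 in fresh feed = Na2SO4 in product, i.e. 1460×0.258 = (1−0.355)·F9·0.433.
F9 = 376.68/(0.433×0.645) = 1348.7 kg/h.

1349 kg/h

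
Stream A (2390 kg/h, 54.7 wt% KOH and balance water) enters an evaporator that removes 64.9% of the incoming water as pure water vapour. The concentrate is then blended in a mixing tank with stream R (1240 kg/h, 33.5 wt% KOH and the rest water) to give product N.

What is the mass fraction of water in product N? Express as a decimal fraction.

0.412

Vapour removed = 0.649×0.453×2390 = 702.65 kg/h; concentrate = 1687.3 kg/h.
water reaching the mixer = 380.02 (from concentrate) + 1240×0.665 = 1204.6 kg/h.
Product flow = 1687.3 + 1240 = 2927.3 kg/h; water fraction = 0.412.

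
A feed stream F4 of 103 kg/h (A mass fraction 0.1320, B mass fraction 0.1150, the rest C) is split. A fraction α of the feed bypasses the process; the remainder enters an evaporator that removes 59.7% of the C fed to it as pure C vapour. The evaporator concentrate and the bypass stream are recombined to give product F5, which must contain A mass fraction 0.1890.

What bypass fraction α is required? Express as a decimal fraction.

All 103×0.132 = 13.596 kg/h of A reaches F5, so F5 = 13.596/0.189 = 71.937 kg/h and vapour = 31.063 kg/h.
The evaporator receives (1−α)·103 of feed at 0.753 C and removes 0.597 of that C:
0.597×0.753×(1−α)×103 = 31.063
(1−α) = 31.063/46.303 = 0.6709;  α = 0.3291.

0.329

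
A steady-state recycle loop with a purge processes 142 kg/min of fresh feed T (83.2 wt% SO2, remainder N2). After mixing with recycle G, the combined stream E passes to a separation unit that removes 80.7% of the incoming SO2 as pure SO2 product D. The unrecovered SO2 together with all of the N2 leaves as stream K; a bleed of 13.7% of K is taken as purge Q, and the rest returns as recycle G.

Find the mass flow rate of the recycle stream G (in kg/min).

173.9 kg/min

N2 enters only via T and leaves only via the purge: 142×0.168 = 0.137×(N2 in K), and the separation unit passes all N2, so N2 in E = N2 in K = 174.13 kg/min.
SO2 in E: m_A = 142×0.832 + (1−0.137)·(1−0.807)·m_A, so m_A = 118.14/0.8334 = 141.75 kg/min.
K = (1−0.807)×141.75 + 174.13 = 201.49 kg/min.
Recycle G = (1−0.137)×201.49 = 173.89 kg/min.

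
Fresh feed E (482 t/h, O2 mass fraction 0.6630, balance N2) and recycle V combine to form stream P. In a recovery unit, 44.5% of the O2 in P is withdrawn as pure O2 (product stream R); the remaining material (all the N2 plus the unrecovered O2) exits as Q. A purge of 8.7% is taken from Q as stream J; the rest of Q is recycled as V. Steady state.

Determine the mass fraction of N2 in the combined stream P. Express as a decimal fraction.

0.7424

N2 enters only via E and leaves only via the purge: 482×0.337 = 0.087×(N2 in Q), and the recovery unit passes all N2, so N2 in P = N2 in Q = 1867.1 t/h.
O2 in P: m_A = 482×0.663 + (1−0.087)·(1−0.445)·m_A, so m_A = 319.57/0.4933 = 647.83 t/h.
P = 647.83 + 1867.1 = 2514.9 t/h.
N2 fraction in P = 1867.1/2514.9 = 0.7424.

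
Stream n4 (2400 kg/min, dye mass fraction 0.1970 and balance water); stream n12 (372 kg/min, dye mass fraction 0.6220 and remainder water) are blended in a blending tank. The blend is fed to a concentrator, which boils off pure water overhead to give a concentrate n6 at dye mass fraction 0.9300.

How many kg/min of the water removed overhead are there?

dye entering = 2400×0.197 + 372×0.622 = 704.18 kg/min.
All dye reports to n6, so n6 = 704.18/0.930 = 757.19 kg/min.
Total feed = 2772 kg/min; overhead = 2772 − 757.19 = 2014.8 kg/min.

2015 kg/min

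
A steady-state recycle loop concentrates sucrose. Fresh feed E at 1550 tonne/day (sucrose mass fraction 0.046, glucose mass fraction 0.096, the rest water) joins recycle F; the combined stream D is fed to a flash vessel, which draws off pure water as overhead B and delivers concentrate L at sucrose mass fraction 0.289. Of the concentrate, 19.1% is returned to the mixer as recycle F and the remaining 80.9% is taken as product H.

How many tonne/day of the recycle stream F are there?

Overall sucrose balance (none leaves overhead): sucrose in fresh feed = sucrose in product, i.e. 1550×0.046 = (1−0.191)·L·0.289.
L = 71.3/(0.289×0.809) = 304.96 tonne/day.
Recycle F = 0.191×304.96 = 58.247 tonne/day.

58.25 tonne/day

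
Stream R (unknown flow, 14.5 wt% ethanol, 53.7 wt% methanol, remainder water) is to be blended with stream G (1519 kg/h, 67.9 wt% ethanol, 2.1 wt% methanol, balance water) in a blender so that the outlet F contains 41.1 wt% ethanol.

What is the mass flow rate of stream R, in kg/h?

1530 kg/h

Let R be the unknown flow. Total out = 1519 + R.
ethanol balance: 1031.4 + 0.145·R = 0.411·(1519 + R)
(0.145 − 0.411)·R = 0.411×1519 − 1031.4 = -407.09
R = -407.09 / -0.266 = 1530.4 kg/h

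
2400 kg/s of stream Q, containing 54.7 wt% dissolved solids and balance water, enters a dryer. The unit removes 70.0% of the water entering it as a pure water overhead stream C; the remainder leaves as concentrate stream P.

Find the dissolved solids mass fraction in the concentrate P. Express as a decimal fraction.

dissolved solids is not removed: 2400×0.547 = 1312.8 kg/s of dissolved solids enters P.
water entering = 2400×0.453 = 1087.2 kg/s; overhead removed = 0.700×1087.2 = 761.04 kg/s.
Concentrate = 2400 − 761.04 = 1639 kg/s.
Mass fraction = 1312.8/1639 = 0.801.

0.801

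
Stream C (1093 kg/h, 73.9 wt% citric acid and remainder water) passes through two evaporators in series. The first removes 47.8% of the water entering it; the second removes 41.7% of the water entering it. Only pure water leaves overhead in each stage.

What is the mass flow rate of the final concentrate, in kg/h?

water in feed = 1093×0.261 = 285.27 kg/h.
After stage 1: water left = (1−0.478)×285.27 = 148.91; stream total = 956.64 kg/h.
After stage 2: water left = (1−0.417)×148.91 = 86.816; final concentrate = 894.54 kg/h.

894.5 kg/h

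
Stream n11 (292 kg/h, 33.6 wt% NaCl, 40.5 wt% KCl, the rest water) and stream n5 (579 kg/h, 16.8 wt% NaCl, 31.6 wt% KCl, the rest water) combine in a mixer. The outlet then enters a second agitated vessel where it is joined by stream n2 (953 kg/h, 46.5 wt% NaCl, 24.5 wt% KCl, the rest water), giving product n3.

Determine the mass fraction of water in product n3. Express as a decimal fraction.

0.357

Overall, product flow = 1824 kg/h.
water in = 292×0.259 + 579×0.516 + 953×0.290 = 650.76 kg/h.
water fraction in n3 = 0.357.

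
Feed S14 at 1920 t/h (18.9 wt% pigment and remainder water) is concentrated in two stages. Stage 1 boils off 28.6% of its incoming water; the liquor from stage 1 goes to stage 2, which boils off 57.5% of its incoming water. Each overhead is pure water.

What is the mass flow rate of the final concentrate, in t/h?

835.4 t/h

water in feed = 1920×0.811 = 1557.1 t/h.
After stage 1: water left = (1−0.286)×1557.1 = 1111.8; stream total = 1474.7 t/h.
After stage 2: water left = (1−0.575)×1111.8 = 472.51; final concentrate = 835.39 t/h.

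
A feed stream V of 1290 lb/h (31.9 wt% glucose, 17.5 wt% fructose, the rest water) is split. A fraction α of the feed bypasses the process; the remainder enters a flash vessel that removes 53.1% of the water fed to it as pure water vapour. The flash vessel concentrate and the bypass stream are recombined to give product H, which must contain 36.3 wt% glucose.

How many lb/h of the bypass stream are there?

All 1290×0.319 = 411.51 lb/h of glucose reaches H, so H = 411.51/0.363 = 1133.6 lb/h and vapour = 156.36 lb/h.
The evaporator receives (1−α)·1290 of feed at 0.506 water and removes 0.531 of that water:
0.531×0.506×(1−α)×1290 = 156.36
(1−α) = 156.36/346.6 = 0.4511;  α = 0.5489.
Bypass flow = 0.5489×1290 = 708.04 lb/h.

708 lb/h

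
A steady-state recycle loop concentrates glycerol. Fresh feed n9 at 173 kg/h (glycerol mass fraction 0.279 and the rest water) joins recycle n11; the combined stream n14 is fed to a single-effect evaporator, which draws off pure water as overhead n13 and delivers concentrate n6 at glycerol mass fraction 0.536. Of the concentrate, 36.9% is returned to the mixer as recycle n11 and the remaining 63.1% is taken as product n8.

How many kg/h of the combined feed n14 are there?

225.7 kg/h

Overall glycerol balance (none leaves overhead): glycerol in fresh feed = glycerol in product, i.e. 173×0.279 = (1−0.369)·n6·0.536.
n6 = 48.267/(0.536×0.631) = 142.71 kg/h.
Recycle n11 = 0.369×142.71 = 52.66 kg/h.
Combined feed n14 = 173 + 52.66 = 225.66 kg/h.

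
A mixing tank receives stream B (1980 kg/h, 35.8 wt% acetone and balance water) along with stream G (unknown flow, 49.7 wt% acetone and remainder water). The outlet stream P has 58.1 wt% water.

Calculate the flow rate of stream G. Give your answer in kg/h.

1548 kg/h

Let G be the unknown flow. Total out = 1980 + G.
water balance: 1271.2 + 0.503·G = 0.581·(1980 + G)
(0.503 − 0.581)·G = 0.581×1980 − 1271.2 = -120.78
G = -120.78 / -0.078 = 1548.5 kg/h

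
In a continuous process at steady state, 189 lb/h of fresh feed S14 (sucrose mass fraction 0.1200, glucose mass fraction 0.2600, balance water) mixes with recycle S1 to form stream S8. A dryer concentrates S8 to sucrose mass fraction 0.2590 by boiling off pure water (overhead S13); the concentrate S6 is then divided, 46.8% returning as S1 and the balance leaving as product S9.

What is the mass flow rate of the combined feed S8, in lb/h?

Overall sucrose balance (none leaves overhead): sucrose in fresh feed = sucrose in product, i.e. 189×0.120 = (1−0.468)·S6·0.259.
S6 = 22.68/(0.259×0.532) = 164.6 lb/h.
Recycle S1 = 0.468×164.6 = 77.033 lb/h.
Combined feed S8 = 189 + 77.033 = 266.03 lb/h.

266 lb/h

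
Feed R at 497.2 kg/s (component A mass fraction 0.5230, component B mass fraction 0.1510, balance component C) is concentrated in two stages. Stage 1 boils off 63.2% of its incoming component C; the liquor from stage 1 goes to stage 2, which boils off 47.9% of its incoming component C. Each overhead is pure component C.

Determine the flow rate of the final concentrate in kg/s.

366.2 kg/s

component C in feed = 497.2×0.326 = 162.09 kg/s.
After stage 1: component C left = (1−0.632)×162.09 = 59.648; stream total = 394.76 kg/s.
After stage 2: component C left = (1−0.479)×59.648 = 31.077; final concentrate = 366.19 kg/s.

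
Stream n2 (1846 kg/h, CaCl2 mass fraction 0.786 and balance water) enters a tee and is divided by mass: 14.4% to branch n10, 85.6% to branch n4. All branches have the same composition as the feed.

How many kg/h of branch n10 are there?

265.8 kg/h

Branch n10 flow = 0.144×1846 = 265.82 kg/h.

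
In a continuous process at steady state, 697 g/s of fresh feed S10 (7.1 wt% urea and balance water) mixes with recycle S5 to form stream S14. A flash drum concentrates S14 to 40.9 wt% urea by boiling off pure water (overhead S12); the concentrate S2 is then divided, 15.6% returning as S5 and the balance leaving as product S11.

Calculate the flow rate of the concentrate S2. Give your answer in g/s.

Overall urea balance (none leaves overhead): urea in fresh feed = urea in product, i.e. 697×0.071 = (1−0.156)·S2·0.409.
S2 = 49.487/(0.409×0.844) = 143.36 g/s.

143.4 g/s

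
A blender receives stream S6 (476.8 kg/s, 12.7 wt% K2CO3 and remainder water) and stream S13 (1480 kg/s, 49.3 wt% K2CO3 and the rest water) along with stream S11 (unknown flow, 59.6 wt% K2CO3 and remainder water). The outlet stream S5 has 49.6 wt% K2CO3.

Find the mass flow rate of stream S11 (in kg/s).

Let S11 be the unknown flow. Total out = 1956.8 + S11.
K2CO3 balance: 790.19 + 0.596·S11 = 0.496·(1956.8 + S11)
(0.596 − 0.496)·S11 = 0.496×1956.8 − 790.19 = 180.38
S11 = 180.38 / 0.100 = 1803.8 kg/s

1804 kg/s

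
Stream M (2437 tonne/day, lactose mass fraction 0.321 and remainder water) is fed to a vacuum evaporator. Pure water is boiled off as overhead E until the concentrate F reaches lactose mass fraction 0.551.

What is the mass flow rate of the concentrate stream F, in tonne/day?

1420 tonne/day

lactose is conserved: 2437×0.321 = 782.28 tonne/day all reports to the concentrate.
Concentrate = 782.28/(target fraction) = 1419.7 tonne/day.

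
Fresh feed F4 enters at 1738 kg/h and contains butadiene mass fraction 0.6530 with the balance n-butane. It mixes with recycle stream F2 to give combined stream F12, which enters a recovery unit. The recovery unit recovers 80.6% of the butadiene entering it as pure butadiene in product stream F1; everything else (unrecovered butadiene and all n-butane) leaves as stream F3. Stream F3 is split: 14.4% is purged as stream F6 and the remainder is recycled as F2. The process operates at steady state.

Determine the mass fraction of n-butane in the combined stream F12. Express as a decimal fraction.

0.7547

n-butane enters only via F4 and leaves only via the purge: 1738×0.347 = 0.144×(n-butane in F3), and the recovery unit passes all n-butane, so n-butane in F12 = n-butane in F3 = 4188.1 kg/h.
butadiene in F12: m_A = 1738×0.653 + (1−0.144)·(1−0.806)·m_A, so m_A = 1134.9/0.8339 = 1360.9 kg/h.
F12 = 1360.9 + 4188.1 = 5549 kg/h.
n-butane fraction in F12 = 4188.1/5549 = 0.7547.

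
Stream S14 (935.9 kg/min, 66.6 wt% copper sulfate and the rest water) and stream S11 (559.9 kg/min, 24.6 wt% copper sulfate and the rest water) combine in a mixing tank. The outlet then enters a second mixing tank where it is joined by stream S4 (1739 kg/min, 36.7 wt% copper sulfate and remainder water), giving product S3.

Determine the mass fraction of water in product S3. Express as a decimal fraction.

Overall, product flow = 3234.8 kg/min.
water in = 935.9×0.334 + 559.9×0.754 + 1739×0.633 = 1835.5 kg/min.
water fraction in S3 = 0.567.

0.567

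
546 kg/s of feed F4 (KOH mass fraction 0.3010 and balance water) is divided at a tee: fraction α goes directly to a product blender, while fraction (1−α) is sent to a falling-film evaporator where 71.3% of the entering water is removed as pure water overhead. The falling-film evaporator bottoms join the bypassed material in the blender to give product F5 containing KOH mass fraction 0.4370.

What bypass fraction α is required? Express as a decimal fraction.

All 546×0.301 = 164.35 kg/s of KOH reaches F5, so F5 = 164.35/0.437 = 376.08 kg/s and vapour = 169.92 kg/s.
The evaporator receives (1−α)·546 of feed at 0.699 water and removes 0.713 of that water:
0.713×0.699×(1−α)×546 = 169.92
(1−α) = 169.92/272.12 = 0.6244;  α = 0.3756.

0.376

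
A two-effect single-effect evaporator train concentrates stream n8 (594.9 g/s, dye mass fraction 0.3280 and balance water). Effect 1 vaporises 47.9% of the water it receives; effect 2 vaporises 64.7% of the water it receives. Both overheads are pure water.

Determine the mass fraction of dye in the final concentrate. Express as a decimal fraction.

0.7263

water in feed = 594.9×0.672 = 399.77 g/s.
After stage 1: water left = (1−0.479)×399.77 = 208.28; stream total = 403.41 g/s.
After stage 2: water left = (1−0.647)×208.28 = 73.523; final concentrate = 268.65 g/s.
dye fraction = 195.13/268.65 = 0.7263.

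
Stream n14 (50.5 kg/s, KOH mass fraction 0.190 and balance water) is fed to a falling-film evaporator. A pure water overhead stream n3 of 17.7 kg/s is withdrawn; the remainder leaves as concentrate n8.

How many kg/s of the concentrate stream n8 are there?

32.8 kg/s

Concentrate = 50.5 − 17.7 = 32.8 kg/s.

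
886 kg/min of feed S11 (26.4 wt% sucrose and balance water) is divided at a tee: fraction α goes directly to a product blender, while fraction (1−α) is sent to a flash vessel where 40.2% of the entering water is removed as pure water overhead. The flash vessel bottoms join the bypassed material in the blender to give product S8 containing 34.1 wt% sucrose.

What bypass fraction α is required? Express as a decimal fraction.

All 886×0.264 = 233.9 kg/min of sucrose reaches S8, so S8 = 233.9/0.341 = 685.94 kg/min and vapour = 200.06 kg/min.
The evaporator receives (1−α)·886 of feed at 0.736 water and removes 0.402 of that water:
0.402×0.736×(1−α)×886 = 200.06
(1−α) = 200.06/262.14 = 0.7632;  α = 0.2368.

0.237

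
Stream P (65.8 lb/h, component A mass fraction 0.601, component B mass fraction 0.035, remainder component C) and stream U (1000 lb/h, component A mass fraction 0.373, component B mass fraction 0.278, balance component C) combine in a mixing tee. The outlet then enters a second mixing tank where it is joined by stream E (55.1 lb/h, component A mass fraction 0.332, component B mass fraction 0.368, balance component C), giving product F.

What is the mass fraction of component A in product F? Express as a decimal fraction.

Overall, product flow = 1120.9 lb/h.
component A in = 65.8×0.601 + 1000×0.373 + 55.1×0.332 = 430.84 lb/h.
component A fraction in F = 0.384.

0.384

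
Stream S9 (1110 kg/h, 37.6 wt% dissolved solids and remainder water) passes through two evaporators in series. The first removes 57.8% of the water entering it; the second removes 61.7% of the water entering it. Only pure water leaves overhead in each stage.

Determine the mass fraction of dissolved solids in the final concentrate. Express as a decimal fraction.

water in feed = 1110×0.624 = 692.64 kg/h.
After stage 1: water left = (1−0.578)×692.64 = 292.29; stream total = 709.65 kg/h.
After stage 2: water left = (1−0.617)×292.29 = 111.95; final concentrate = 529.31 kg/h.
dissolved solids fraction = 417.36/529.31 = 0.789.

0.789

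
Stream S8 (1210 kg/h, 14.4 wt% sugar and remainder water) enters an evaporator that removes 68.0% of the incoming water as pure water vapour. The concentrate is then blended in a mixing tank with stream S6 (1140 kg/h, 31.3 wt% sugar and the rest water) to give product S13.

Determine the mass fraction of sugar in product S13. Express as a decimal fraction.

0.323

Vapour removed = 0.680×0.856×1210 = 704.32 kg/h; concentrate = 505.68 kg/h.
sugar reaching the mixer = 174.24 (from concentrate) + 1140×0.313 = 531.06 kg/h.
Product flow = 505.68 + 1140 = 1645.7 kg/h; sugar fraction = 0.323.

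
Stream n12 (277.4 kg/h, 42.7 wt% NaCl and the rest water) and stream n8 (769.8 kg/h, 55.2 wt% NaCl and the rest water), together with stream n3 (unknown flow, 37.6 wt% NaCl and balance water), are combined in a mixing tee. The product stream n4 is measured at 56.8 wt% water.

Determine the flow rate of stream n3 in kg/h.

Let n3 be the unknown flow. Total out = 1047.2 + n3.
water balance: 503.82 + 0.624·n3 = 0.568·(1047.2 + n3)
(0.624 − 0.568)·n3 = 0.568×1047.2 − 503.82 = 90.989
n3 = 90.989 / 0.056 = 1624.8 kg/h

1625 kg/h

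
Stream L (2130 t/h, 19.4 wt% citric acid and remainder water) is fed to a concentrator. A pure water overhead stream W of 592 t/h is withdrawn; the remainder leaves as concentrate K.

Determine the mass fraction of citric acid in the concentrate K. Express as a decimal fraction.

citric acid is not removed: 2130×0.194 = 413.22 t/h of citric acid enters K.
Concentrate = 2130 − 592 = 1538 t/h.
Mass fraction = 413.22/1538 = 0.269.

0.269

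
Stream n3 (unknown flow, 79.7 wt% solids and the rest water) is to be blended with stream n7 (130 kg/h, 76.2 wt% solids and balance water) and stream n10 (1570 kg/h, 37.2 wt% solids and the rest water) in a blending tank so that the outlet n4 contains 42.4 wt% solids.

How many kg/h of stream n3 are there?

101.1 kg/h

Let n3 be the unknown flow. Total out = 1700 + n3.
solids balance: 683.1 + 0.797·n3 = 0.424·(1700 + n3)
(0.797 − 0.424)·n3 = 0.424×1700 − 683.1 = 37.7
n3 = 37.7 / 0.373 = 101.07 kg/h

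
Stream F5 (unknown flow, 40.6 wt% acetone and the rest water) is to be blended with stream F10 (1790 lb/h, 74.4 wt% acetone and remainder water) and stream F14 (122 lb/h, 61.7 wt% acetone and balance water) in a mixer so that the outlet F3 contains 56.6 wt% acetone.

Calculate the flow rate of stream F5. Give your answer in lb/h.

Let F5 be the unknown flow. Total out = 1912 + F5.
acetone balance: 1407 + 0.406·F5 = 0.566·(1912 + F5)
(0.406 − 0.566)·F5 = 0.566×1912 − 1407 = -324.84
F5 = -324.84 / -0.160 = 2030.3 lb/h

2030 lb/h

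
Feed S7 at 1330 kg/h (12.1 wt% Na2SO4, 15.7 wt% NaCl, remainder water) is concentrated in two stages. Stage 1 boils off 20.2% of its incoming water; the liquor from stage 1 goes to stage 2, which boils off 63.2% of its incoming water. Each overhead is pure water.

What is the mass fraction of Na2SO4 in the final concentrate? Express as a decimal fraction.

0.247

water in feed = 1330×0.722 = 960.26 kg/h.
After stage 1: water left = (1−0.202)×960.26 = 766.29; stream total = 1136 kg/h.
After stage 2: water left = (1−0.632)×766.29 = 281.99; final concentrate = 651.73 kg/h.
Na2SO4 fraction = 160.93/651.73 = 0.247.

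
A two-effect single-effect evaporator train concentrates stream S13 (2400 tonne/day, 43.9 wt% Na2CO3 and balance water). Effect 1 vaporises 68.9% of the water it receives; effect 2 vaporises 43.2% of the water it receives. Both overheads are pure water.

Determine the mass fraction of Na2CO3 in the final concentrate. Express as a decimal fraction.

0.8158

water in feed = 2400×0.561 = 1346.4 tonne/day.
After stage 1: water left = (1−0.689)×1346.4 = 418.73; stream total = 1472.3 tonne/day.
After stage 2: water left = (1−0.432)×418.73 = 237.84; final concentrate = 1291.4 tonne/day.
Na2CO3 fraction = 1053.6/1291.4 = 0.8158.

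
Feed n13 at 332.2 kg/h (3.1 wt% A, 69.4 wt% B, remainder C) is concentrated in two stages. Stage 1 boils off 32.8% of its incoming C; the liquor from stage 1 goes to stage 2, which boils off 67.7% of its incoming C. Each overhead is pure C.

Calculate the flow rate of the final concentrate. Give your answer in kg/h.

260.7 kg/h

C in feed = 332.2×0.275 = 91.355 kg/h.
After stage 1: C left = (1−0.328)×91.355 = 61.391; stream total = 302.24 kg/h.
After stage 2: C left = (1−0.677)×61.391 = 19.829; final concentrate = 260.67 kg/h.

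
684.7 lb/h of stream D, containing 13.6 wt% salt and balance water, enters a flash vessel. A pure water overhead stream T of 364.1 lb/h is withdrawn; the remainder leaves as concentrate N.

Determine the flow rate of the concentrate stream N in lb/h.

Concentrate = 684.7 − 364.1 = 320.6 lb/h.

320.6 lb/h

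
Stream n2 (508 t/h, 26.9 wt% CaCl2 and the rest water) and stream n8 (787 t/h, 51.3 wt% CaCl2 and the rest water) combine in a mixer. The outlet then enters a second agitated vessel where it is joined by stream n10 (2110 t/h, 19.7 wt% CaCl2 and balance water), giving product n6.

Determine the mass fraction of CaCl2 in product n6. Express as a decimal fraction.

0.2808

Overall, product flow = 3405 t/h.
CaCl2 in = 508×0.269 + 787×0.513 + 2110×0.197 = 956.05 t/h.
CaCl2 fraction in n6 = 0.2808.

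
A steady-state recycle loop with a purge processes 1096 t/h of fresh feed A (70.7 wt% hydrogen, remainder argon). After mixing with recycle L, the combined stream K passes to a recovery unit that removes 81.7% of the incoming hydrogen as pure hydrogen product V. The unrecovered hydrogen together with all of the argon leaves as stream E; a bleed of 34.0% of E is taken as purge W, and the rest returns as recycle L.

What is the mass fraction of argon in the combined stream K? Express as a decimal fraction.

argon enters only via A and leaves only via the purge: 1096×0.293 = 0.340×(argon in E), and the recovery unit passes all argon, so argon in K = argon in E = 944.49 t/h.
hydrogen in K: m_A = 1096×0.707 + (1−0.340)·(1−0.817)·m_A, so m_A = 774.87/0.8792 = 881.32 t/h.
K = 881.32 + 944.49 = 1825.8 t/h.
argon fraction in K = 944.49/1825.8 = 0.5173.

0.5173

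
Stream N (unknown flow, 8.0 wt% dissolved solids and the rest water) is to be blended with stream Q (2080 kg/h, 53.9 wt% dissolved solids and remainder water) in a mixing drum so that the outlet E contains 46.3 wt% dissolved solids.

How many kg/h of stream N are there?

412.7 kg/h

Let N be the unknown flow. Total out = 2080 + N.
dissolved solids balance: 1121.1 + 0.080·N = 0.463·(2080 + N)
(0.080 − 0.463)·N = 0.463×2080 − 1121.1 = -158.08
N = -158.08 / -0.383 = 412.74 kg/h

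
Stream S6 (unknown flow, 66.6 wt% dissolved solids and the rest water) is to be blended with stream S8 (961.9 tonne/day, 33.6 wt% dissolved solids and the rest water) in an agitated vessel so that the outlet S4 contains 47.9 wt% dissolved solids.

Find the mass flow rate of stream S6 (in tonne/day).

735.6 tonne/day

Let S6 be the unknown flow. Total out = 961.9 + S6.
dissolved solids balance: 323.2 + 0.666·S6 = 0.479·(961.9 + S6)
(0.666 − 0.479)·S6 = 0.479×961.9 − 323.2 = 137.55
S6 = 137.55 / 0.187 = 735.57 tonne/day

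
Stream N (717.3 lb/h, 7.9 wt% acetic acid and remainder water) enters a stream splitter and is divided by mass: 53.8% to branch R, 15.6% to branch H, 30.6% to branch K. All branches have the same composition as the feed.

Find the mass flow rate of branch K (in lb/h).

219.5 lb/h

Branch K flow = 0.306×717.3 = 219.49 lb/h.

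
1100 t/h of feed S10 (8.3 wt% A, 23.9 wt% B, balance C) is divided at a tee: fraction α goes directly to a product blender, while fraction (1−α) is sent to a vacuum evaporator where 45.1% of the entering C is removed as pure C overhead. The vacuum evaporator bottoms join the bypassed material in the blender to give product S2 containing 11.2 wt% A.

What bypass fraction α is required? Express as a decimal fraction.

0.153

All 1100×0.083 = 91.3 t/h of A reaches S2, so S2 = 91.3/0.112 = 815.18 t/h and vapour = 284.82 t/h.
The evaporator receives (1−α)·1100 of feed at 0.678 C and removes 0.451 of that C:
0.451×0.678×(1−α)×1100 = 284.82
(1−α) = 284.82/336.36 = 0.8468;  α = 0.1532.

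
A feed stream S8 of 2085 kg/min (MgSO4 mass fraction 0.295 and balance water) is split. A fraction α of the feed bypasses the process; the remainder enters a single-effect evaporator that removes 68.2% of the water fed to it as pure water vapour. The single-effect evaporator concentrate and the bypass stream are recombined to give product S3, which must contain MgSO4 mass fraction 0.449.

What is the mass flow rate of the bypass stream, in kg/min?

597.7 kg/min

All 2085×0.295 = 615.07 kg/min of MgSO4 reaches S3, so S3 = 615.07/0.449 = 1369.9 kg/min and vapour = 715.12 kg/min.
The evaporator receives (1−α)·2085 of feed at 0.705 water and removes 0.682 of that water:
0.682×0.705×(1−α)×2085 = 715.12
(1−α) = 715.12/1002.5 = 0.7133;  α = 0.2867.
Bypass flow = 0.2867×2085 = 597.67 kg/min.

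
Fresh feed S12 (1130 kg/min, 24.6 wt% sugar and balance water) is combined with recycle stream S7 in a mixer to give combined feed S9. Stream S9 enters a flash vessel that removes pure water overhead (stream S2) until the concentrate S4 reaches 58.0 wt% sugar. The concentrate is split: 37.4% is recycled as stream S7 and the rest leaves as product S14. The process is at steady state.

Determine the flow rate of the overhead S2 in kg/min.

Overall sugar balance (none leaves overhead): sugar in fresh feed = sugar in product, i.e. 1130×0.246 = (1−0.374)·S4·0.580.
S4 = 277.98/(0.580×0.626) = 765.62 kg/min.
Recycle S7 = 0.374×765.62 = 286.34 kg/min.
Combined feed S9 = 1130 + 286.34 = 1416.3 kg/min.
Overhead S2 = S9 − S4 = 1416.3 − 765.62 = 650.72 kg/min.

650.7 kg/min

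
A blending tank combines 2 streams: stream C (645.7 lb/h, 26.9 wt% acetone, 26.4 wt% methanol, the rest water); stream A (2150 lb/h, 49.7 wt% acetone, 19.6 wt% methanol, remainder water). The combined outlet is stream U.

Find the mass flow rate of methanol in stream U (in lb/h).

591.9 lb/h

methanol out = methanol in = 645.7×0.264 + 2150×0.196 = 591.86 lb/h.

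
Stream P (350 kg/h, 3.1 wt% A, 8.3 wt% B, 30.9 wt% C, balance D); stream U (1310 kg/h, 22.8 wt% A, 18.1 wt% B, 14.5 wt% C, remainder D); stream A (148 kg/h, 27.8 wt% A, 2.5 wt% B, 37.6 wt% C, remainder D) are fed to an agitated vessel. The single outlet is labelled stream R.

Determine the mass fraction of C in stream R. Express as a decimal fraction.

Total flow out = 350 + 1310 + 148 = 1808 kg/h.
C in = 350×0.309 + 1310×0.145 + 148×0.376 = 353.75 kg/h.
C mass fraction in R = 353.75/1808 = 0.196.

0.196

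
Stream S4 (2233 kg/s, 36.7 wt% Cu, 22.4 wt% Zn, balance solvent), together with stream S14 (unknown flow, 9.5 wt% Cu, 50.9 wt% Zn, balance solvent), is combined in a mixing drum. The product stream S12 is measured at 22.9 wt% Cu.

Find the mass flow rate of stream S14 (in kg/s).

2300 kg/s

Let S14 be the unknown flow. Total out = 2233 + S14.
Cu balance: 819.51 + 0.095·S14 = 0.229·(2233 + S14)
(0.095 − 0.229)·S14 = 0.229×2233 − 819.51 = -308.15
S14 = -308.15 / -0.134 = 2299.7 kg/s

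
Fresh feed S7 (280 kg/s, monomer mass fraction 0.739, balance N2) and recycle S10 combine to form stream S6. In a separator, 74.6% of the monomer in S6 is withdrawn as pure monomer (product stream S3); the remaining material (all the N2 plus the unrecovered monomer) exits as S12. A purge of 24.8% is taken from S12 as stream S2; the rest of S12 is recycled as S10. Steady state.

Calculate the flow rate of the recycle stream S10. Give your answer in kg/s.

270.5 kg/s

N2 enters only via S7 and leaves only via the purge: 280×0.261 = 0.248×(N2 in S12), and the separator passes all N2, so N2 in S6 = N2 in S12 = 294.68 kg/s.
monomer in S6: m_A = 280×0.739 + (1−0.248)·(1−0.746)·m_A, so m_A = 206.92/0.8090 = 255.78 kg/s.
S12 = (1−0.746)×255.78 + 294.68 = 359.64 kg/s.
Recycle S10 = (1−0.248)×359.64 = 270.45 kg/s.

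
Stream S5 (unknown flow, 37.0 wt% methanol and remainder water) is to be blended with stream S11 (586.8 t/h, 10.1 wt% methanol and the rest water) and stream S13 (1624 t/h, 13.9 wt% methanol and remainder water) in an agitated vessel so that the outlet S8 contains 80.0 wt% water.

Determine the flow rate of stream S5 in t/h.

Let S5 be the unknown flow. Total out = 2210.8 + S5.
water balance: 1925.8 + 0.630·S5 = 0.800·(2210.8 + S5)
(0.630 − 0.800)·S5 = 0.800×2210.8 − 1925.8 = -157.16
S5 = -157.16 / -0.170 = 924.45 t/h

924.5 t/h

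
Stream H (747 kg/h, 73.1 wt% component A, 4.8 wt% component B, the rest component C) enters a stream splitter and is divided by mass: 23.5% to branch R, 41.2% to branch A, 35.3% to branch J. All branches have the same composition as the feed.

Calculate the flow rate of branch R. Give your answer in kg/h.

Branch R flow = 0.235×747 = 175.54 kg/h.

175.5 kg/h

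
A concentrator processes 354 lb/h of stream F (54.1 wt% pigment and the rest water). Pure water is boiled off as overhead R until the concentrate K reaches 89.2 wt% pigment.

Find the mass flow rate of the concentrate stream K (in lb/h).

214.7 lb/h

pigment is conserved: 354×0.541 = 191.51 lb/h all reports to the concentrate.
Concentrate = 191.51/(target fraction) = 214.7 lb/h.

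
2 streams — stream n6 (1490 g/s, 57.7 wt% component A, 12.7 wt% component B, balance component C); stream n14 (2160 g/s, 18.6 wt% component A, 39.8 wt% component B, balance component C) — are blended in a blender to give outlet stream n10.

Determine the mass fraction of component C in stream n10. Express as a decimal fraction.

0.367

Total flow out = 1490 + 2160 = 3650 g/s.
component C in = 1490×0.296 + 2160×0.416 = 1339.6 g/s.
component C mass fraction in n10 = 1339.6/3650 = 0.367.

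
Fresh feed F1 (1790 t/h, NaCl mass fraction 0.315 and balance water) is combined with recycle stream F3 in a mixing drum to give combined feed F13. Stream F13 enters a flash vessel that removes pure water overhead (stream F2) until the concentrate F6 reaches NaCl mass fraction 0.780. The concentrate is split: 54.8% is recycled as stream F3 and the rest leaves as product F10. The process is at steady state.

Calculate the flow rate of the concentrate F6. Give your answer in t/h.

1599 t/h

Overall NaCl balance (none leaves overhead): NaCl in fresh feed = NaCl in product, i.e. 1790×0.315 = (1−0.548)·F6·0.780.
F6 = 563.85/(0.780×0.452) = 1599.3 t/h.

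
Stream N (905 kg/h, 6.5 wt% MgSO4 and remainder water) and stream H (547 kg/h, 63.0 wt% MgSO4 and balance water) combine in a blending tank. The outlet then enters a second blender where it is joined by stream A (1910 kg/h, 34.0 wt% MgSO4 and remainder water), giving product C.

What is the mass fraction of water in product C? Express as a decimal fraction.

0.687

Overall, product flow = 3362 kg/h.
water in = 905×0.935 + 547×0.370 + 1910×0.660 = 2309.2 kg/h.
water fraction in C = 0.687.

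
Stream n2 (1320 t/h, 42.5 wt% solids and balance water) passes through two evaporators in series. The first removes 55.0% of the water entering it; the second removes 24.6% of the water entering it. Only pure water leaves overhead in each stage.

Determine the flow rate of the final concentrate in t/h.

818.5 t/h

water in feed = 1320×0.575 = 759 t/h.
After stage 1: water left = (1−0.550)×759 = 341.55; stream total = 902.55 t/h.
After stage 2: water left = (1−0.246)×341.55 = 257.53; final concentrate = 818.53 t/h.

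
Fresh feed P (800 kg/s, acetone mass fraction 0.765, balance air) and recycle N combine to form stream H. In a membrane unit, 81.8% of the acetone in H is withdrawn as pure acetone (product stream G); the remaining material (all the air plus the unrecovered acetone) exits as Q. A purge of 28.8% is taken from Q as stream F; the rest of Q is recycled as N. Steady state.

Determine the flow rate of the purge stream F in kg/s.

air enters only via P and leaves only via the purge: 800×0.235 = 0.288×(air in Q), and the membrane unit passes all air, so air in H = air in Q = 652.78 kg/s.
acetone in H: m_A = 800×0.765 + (1−0.288)·(1−0.818)·m_A, so m_A = 612/0.8704 = 703.11 kg/s.
Q = (1−0.818)×703.11 + 652.78 = 780.74 kg/s.
Purge F = 0.288×780.74 = 224.85 kg/s.

224.9 kg/s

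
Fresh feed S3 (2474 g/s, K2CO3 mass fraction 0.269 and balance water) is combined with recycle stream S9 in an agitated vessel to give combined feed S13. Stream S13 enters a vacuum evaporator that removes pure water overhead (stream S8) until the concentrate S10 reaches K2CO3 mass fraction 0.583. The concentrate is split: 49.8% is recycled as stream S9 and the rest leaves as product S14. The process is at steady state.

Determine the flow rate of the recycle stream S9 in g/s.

Overall K2CO3 balance (none leaves overhead): K2CO3 in fresh feed = K2CO3 in product, i.e. 2474×0.269 = (1−0.498)·S10·0.583.
S10 = 665.51/(0.583×0.502) = 2273.9 g/s.
Recycle S9 = 0.498×2273.9 = 1132.4 g/s.

1132 g/s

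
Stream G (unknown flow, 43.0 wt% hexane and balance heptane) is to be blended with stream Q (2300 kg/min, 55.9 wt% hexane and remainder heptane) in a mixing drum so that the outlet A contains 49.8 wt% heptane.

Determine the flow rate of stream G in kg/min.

1821 kg/min

Let G be the unknown flow. Total out = 2300 + G.
heptane balance: 1014.3 + 0.570·G = 0.498·(2300 + G)
(0.570 − 0.498)·G = 0.498×2300 − 1014.3 = 131.1
G = 131.1 / 0.072 = 1820.8 kg/min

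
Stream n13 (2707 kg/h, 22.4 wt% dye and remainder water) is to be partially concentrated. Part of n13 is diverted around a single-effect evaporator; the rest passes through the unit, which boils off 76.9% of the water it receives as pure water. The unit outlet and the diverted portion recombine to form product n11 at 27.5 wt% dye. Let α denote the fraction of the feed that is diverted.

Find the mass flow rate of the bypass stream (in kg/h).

1866 kg/h

All 2707×0.224 = 606.37 kg/h of dye reaches n11, so n11 = 606.37/0.275 = 2205 kg/h and vapour = 502.03 kg/h.
The evaporator receives (1−α)·2707 of feed at 0.776 water and removes 0.769 of that water:
0.769×0.776×(1−α)×2707 = 502.03
(1−α) = 502.03/1615.4 = 0.3108;  α = 0.6892.
Bypass flow = 0.6892×2707 = 1865.7 kg/h.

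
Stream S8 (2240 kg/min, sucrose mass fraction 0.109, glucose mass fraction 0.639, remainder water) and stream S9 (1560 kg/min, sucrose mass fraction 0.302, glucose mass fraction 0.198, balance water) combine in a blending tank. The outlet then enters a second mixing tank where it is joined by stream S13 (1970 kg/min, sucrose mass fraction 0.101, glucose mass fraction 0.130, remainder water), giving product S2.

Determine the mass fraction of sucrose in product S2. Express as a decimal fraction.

0.158

Overall, product flow = 5770 kg/min.
sucrose in = 2240×0.109 + 1560×0.302 + 1970×0.101 = 914.25 kg/min.
sucrose fraction in S2 = 0.158.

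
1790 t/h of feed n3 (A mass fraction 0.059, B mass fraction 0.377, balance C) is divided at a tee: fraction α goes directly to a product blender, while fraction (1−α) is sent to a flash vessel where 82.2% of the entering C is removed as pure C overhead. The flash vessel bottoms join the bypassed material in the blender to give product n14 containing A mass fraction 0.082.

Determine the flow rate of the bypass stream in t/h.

All 1790×0.059 = 105.61 t/h of A reaches n14, so n14 = 105.61/0.082 = 1287.9 t/h and vapour = 502.07 t/h.
The evaporator receives (1−α)·1790 of feed at 0.564 C and removes 0.822 of that C:
0.822×0.564×(1−α)×1790 = 502.07
(1−α) = 502.07/829.86 = 0.6050;  α = 0.3950.
Bypass flow = 0.3950×1790 = 707.03 t/h.

707 t/h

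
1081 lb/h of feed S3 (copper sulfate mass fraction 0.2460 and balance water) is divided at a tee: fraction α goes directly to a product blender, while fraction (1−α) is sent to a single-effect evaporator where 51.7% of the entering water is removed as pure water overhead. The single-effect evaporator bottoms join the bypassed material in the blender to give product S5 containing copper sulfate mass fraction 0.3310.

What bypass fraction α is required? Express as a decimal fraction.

All 1081×0.246 = 265.93 lb/h of copper sulfate reaches S5, so S5 = 265.93/0.331 = 803.4 lb/h and vapour = 277.6 lb/h.
The evaporator receives (1−α)·1081 of feed at 0.754 water and removes 0.517 of that water:
0.517×0.754×(1−α)×1081 = 277.6
(1−α) = 277.6/421.39 = 0.6588;  α = 0.3412.

0.341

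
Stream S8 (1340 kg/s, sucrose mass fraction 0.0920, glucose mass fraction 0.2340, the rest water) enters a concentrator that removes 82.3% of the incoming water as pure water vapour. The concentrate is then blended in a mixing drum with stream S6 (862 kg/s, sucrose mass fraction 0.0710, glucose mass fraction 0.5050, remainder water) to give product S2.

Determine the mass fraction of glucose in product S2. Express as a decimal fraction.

Vapour removed = 0.823×0.674×1340 = 743.3 kg/s; concentrate = 596.7 kg/s.
glucose reaching the mixer = 313.56 (from concentrate) + 862×0.505 = 748.87 kg/s.
Product flow = 596.7 + 862 = 1458.7 kg/s; glucose fraction = 0.5134.

0.5134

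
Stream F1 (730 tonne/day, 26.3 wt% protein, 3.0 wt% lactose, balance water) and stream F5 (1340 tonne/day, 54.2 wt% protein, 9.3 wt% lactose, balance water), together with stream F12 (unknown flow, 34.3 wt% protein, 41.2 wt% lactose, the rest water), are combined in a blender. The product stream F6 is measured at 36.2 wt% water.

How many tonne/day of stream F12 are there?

2187 tonne/day

Let F12 be the unknown flow. Total out = 2070 + F12.
water balance: 1005.2 + 0.245·F12 = 0.362·(2070 + F12)
(0.245 − 0.362)·F12 = 0.362×2070 − 1005.2 = -255.87
F12 = -255.87 / -0.117 = 2186.9 tonne/day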